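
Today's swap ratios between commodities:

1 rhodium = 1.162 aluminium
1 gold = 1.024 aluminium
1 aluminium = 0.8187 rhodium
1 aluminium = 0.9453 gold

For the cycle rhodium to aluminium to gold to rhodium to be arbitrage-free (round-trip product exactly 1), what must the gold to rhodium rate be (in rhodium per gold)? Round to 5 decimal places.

Known legs of the cycle: 1.162 × 0.9453 = 1.0984386
For no arbitrage the full-cycle product must be 1, so the missing rate is 1 / 1.0984386 ≈ 0.9103832.

0.91038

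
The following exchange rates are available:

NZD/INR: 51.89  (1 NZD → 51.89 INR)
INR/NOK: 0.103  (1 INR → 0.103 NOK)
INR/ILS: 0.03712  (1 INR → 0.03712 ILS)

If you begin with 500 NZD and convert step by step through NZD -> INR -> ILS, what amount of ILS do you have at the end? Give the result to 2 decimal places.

500 NZD × 51.89 = 25945 INR
25945 INR × 0.03712 = 963.0784 ILS

963.08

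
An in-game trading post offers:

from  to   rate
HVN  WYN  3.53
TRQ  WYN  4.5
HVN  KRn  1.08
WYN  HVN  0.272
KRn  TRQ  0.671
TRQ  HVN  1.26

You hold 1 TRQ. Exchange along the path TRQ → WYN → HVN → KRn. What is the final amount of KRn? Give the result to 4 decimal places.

1 TRQ × 4.5 = 4.5 WYN
4.5 WYN × 0.272 = 1.224 HVN
1.224 HVN × 1.08 = 1.32192 KRn

1.3219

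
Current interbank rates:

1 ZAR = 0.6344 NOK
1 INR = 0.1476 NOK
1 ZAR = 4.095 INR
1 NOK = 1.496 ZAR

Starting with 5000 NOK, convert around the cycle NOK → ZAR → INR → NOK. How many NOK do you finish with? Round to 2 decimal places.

4521.08

5000 NOK × 1.496 = 7480 ZAR
7480 ZAR × 4.095 = 30630.6 INR
30630.6 INR × 0.1476 = 4521.07656 NOK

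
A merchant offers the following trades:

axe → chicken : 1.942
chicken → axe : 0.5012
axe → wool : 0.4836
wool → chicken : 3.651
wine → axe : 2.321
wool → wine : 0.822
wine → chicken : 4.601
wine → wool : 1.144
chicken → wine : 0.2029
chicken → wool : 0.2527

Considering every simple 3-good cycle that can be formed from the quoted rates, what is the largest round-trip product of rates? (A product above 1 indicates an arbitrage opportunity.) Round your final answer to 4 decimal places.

wool→wine→chicken→wool: 0.822 × 4.601 × 0.2527 = 0.95572
wool→wine→axe→wool: 0.822 × 2.321 × 0.4836 = 0.92264
chicken→wine→axe→chicken: 0.2029 × 2.321 × 1.942 = 0.91455
wool→chicken→axe→wool: 3.651 × 0.5012 × 0.4836 = 0.88493
wool→chicken→wine→wool: 3.651 × 0.2029 × 1.144 = 0.84746
Maximum is wool→wine→chicken→wool at 0.9557; no arbitrage — every cycle loses value.

0.9557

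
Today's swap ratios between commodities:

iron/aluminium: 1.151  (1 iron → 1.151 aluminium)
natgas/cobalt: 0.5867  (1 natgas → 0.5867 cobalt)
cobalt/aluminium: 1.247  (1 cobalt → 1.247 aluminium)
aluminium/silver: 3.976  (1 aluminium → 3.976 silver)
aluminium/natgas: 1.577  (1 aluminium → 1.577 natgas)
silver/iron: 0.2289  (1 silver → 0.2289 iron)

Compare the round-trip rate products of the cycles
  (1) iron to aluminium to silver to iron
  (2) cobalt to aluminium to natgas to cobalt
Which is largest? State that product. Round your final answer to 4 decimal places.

1.1538

(1) 1.151 × 3.976 × 0.2289 = 1.04753
(2) 1.247 × 1.577 × 0.5867 = 1.15376
Highest is cycle (2) at 1.1538 (>1, arbitrage).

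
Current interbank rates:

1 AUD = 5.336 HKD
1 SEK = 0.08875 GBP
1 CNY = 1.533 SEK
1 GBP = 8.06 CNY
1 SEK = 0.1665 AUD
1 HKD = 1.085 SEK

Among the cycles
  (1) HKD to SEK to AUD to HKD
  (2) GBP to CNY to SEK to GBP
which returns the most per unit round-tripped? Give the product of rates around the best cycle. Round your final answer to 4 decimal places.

1.0966

(1) 1.085 × 0.1665 × 5.336 = 0.96396
(2) 8.06 × 1.533 × 0.08875 = 1.09659
Highest is cycle (2) at 1.0966 (>1, arbitrage).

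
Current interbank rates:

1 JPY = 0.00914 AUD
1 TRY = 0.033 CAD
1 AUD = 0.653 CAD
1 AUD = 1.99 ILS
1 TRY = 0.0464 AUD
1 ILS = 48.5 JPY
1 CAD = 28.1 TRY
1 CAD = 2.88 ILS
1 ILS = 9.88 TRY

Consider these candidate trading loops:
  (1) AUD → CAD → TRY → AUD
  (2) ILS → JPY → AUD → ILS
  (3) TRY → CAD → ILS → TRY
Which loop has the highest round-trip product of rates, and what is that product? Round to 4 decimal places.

(1) 0.653 × 28.1 × 0.0464 = 0.85141
(2) 48.5 × 0.00914 × 1.99 = 0.88215
(3) 0.033 × 2.88 × 9.88 = 0.93900
Highest is cycle (3) at 0.9390 (≤1, no arbitrage).

0.9390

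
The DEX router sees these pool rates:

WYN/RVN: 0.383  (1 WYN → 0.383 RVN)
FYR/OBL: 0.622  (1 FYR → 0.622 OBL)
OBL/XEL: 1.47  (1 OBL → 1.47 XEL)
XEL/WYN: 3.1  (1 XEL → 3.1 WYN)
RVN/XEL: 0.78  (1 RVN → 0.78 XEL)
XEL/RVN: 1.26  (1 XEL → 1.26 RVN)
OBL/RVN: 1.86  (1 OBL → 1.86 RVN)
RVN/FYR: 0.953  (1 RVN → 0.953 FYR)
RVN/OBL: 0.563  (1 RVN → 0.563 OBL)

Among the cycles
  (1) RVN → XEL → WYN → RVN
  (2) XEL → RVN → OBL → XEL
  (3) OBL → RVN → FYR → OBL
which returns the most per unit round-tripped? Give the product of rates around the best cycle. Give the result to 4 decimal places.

(1) 0.78 × 3.1 × 0.383 = 0.92609
(2) 1.26 × 0.563 × 1.47 = 1.04279
(3) 1.86 × 0.953 × 0.622 = 1.10254
Highest is cycle (3) at 1.1025 (>1, arbitrage).

1.1025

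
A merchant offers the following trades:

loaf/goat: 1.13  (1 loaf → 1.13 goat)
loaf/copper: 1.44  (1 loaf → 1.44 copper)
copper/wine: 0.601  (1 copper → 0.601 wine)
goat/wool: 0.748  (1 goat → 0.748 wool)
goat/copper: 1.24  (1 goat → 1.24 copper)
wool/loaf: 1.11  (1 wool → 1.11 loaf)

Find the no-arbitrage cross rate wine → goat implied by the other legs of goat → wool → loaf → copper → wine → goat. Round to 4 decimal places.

1.3917

Known legs of the cycle: 0.748 × 1.11 × 1.44 × 0.601 = 0.7185575232
For no arbitrage the full-cycle product must be 1, so the missing rate is 1 / 0.7185575232 ≈ 1.391677.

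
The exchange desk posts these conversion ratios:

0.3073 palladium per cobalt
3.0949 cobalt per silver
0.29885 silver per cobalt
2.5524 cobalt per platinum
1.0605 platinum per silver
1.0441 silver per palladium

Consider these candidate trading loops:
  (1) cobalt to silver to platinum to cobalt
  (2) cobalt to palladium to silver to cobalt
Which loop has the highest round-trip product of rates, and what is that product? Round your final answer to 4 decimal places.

0.9930

(1) 0.29885 × 1.0605 × 2.5524 = 0.80893
(2) 0.3073 × 1.0441 × 3.0949 = 0.99300
Highest is cycle (2) at 0.9930 (≤1, no arbitrage).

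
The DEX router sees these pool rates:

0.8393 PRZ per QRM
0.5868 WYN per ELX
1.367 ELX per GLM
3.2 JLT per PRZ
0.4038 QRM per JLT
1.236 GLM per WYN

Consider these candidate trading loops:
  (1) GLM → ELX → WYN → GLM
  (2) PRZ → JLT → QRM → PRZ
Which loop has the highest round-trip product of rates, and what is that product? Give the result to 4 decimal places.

(1) 1.367 × 0.5868 × 1.236 = 0.99146
(2) 3.2 × 0.4038 × 0.8393 = 1.08451
Highest is cycle (2) at 1.0845 (>1, arbitrage).

1.0845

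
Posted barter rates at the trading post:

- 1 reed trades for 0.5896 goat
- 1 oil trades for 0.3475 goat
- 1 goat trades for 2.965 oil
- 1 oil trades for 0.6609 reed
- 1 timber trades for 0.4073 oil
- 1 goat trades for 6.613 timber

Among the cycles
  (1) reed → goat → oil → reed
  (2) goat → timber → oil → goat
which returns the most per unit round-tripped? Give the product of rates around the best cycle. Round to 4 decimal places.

(1) 0.5896 × 2.965 × 0.6609 = 1.15536
(2) 6.613 × 0.4073 × 0.3475 = 0.93598
Highest is cycle (1) at 1.1554 (>1, arbitrage).

1.1554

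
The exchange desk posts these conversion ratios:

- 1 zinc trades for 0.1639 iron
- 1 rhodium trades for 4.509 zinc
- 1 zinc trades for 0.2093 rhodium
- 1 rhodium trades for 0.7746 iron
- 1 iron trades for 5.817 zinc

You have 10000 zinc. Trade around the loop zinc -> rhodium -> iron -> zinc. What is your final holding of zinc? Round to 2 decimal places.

10000 zinc × 0.2093 = 2093 rhodium
2093 rhodium × 0.7746 = 1621.2378 iron
1621.2378 iron × 5.817 = 9430.7402826 zinc

9430.74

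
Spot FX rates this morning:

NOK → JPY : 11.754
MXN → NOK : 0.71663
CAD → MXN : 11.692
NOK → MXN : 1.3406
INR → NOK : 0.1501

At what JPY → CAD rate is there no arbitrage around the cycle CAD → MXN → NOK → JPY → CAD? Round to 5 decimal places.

Known legs of the cycle: 11.692 × 0.71663 × 11.754 = 98.48486138184
For no arbitrage the full-cycle product must be 1, so the missing rate is 1 / 98.48486138184 ≈ 0.0101538.

0.01015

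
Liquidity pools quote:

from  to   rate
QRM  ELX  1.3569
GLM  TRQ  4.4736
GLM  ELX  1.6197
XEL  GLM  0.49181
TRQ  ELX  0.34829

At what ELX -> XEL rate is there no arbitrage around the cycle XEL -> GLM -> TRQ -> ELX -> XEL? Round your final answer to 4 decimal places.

1.3050

Known legs of the cycle: 0.49181 × 4.4736 × 0.34829 = 0.76629414992064
For no arbitrage the full-cycle product must be 1, so the missing rate is 1 / 0.76629414992064 ≈ 1.304982.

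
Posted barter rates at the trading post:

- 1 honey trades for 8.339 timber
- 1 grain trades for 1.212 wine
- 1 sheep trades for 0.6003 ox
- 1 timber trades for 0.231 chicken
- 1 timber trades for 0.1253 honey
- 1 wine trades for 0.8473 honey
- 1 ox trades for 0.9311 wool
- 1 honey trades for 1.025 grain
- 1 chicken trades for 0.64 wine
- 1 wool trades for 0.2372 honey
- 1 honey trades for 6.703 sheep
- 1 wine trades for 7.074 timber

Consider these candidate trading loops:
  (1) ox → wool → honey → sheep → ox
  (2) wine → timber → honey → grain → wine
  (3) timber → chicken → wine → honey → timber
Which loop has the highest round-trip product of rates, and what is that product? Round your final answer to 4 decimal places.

1.1011

(1) 0.9311 × 0.2372 × 6.703 × 0.6003 = 0.88869
(2) 7.074 × 0.1253 × 1.025 × 1.212 = 1.10114
(3) 0.231 × 0.64 × 0.8473 × 8.339 = 1.04458
Highest is cycle (2) at 1.1011 (>1, arbitrage).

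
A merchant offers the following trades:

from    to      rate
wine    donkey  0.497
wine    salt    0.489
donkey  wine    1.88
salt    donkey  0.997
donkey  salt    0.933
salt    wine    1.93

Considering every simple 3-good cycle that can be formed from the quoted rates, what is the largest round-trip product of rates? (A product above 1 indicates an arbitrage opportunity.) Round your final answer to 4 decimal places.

wine→salt→donkey→wine: 0.489 × 0.997 × 1.88 = 0.91656
wine→donkey→salt→wine: 0.497 × 0.933 × 1.93 = 0.89494
Maximum is wine→salt→donkey→wine at 0.9166; no arbitrage — every cycle loses value.

0.9166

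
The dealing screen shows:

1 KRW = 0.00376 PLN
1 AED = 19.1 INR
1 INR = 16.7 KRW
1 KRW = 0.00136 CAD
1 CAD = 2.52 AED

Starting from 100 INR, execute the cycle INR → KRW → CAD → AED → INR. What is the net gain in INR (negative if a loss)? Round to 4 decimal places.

9.3174

100 INR × 16.7 = 1670 KRW
1670 KRW × 0.00136 = 2.2712 CAD
2.2712 CAD × 2.52 = 5.723424 AED
5.723424 AED × 19.1 = 109.3173984 INR
Net change: 109.3173984 − 100 = 9.3173984 INR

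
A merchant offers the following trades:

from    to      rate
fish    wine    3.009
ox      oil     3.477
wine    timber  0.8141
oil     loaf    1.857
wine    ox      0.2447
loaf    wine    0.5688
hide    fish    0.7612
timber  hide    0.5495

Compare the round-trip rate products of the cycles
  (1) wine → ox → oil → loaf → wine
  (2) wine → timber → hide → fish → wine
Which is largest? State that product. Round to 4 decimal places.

(1) 0.2447 × 3.477 × 1.857 × 0.5688 = 0.89869
(2) 0.8141 × 0.5495 × 0.7612 × 3.009 = 1.02463
Highest is cycle (2) at 1.0246 (>1, arbitrage).

1.0246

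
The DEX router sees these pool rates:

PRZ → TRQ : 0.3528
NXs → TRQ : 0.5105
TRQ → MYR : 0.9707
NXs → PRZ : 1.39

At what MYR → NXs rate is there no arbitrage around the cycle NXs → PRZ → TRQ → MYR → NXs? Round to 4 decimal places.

Known legs of the cycle: 1.39 × 0.3528 × 0.9707 = 0.4760235144
For no arbitrage the full-cycle product must be 1, so the missing rate is 1 / 0.4760235144 ≈ 2.100737.

2.1007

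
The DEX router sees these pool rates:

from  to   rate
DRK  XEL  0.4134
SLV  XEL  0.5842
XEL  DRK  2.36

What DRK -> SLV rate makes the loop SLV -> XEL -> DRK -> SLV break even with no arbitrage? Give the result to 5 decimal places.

Known legs of the cycle: 0.5842 × 2.36 = 1.378712
For no arbitrage the full-cycle product must be 1, so the missing rate is 1 / 1.378712 ≈ 0.7253146.

0.72531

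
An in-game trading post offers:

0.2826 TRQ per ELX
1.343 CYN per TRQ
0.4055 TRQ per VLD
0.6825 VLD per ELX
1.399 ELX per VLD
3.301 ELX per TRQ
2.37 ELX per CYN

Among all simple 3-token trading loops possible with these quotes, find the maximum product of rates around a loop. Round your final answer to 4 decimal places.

ELX→VLD→TRQ→ELX: 0.6825 × 0.4055 × 3.301 = 0.91356
ELX→TRQ→CYN→ELX: 0.2826 × 1.343 × 2.37 = 0.89949
Maximum is ELX→VLD→TRQ→ELX at 0.9136; no arbitrage — every cycle loses value.

0.9136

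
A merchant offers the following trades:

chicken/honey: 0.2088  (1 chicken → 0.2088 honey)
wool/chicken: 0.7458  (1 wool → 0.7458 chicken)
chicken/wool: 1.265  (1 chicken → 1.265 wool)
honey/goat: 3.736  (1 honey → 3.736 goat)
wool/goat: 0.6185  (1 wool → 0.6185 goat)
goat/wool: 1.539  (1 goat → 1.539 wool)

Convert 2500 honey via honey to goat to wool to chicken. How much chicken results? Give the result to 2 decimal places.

2500 honey × 3.736 = 9340 goat
9340 goat × 1.539 = 14374.26 wool
14374.26 wool × 0.7458 = 10720.323108 chicken

10720.32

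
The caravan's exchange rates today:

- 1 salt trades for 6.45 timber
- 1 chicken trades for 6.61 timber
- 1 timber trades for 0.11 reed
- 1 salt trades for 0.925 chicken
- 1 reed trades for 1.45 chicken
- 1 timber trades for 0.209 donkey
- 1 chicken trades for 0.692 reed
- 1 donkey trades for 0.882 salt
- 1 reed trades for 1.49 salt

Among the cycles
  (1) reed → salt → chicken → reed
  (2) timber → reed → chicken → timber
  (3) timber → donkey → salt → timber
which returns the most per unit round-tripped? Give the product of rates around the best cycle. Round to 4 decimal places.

1.1890

(1) 1.49 × 0.925 × 0.692 = 0.95375
(2) 0.11 × 1.45 × 6.61 = 1.05430
(3) 0.209 × 0.882 × 6.45 = 1.18898
Highest is cycle (3) at 1.1890 (>1, arbitrage).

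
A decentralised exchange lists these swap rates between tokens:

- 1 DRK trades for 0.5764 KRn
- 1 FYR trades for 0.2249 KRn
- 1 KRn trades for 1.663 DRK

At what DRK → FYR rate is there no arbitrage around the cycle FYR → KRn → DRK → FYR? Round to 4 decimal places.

2.6737

Known legs of the cycle: 0.2249 × 1.663 = 0.3740087
For no arbitrage the full-cycle product must be 1, so the missing rate is 1 / 0.3740087 ≈ 2.673735.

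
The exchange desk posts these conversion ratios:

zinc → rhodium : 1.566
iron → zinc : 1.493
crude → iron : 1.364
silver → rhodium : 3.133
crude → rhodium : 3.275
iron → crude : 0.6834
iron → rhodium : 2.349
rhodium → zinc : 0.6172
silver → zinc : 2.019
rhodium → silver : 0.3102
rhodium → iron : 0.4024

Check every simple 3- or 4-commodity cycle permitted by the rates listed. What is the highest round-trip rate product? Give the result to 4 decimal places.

silver→zinc→rhodium→silver: 2.019 × 1.566 × 0.3102 = 0.98078
zinc→rhodium→iron→zinc: 1.566 × 0.4024 × 1.493 = 0.94083
crude→rhodium→iron→crude: 3.275 × 0.4024 × 0.6834 = 0.90063
Maximum is silver→zinc→rhodium→silver at 0.9808; no arbitrage — every cycle loses value.

0.9808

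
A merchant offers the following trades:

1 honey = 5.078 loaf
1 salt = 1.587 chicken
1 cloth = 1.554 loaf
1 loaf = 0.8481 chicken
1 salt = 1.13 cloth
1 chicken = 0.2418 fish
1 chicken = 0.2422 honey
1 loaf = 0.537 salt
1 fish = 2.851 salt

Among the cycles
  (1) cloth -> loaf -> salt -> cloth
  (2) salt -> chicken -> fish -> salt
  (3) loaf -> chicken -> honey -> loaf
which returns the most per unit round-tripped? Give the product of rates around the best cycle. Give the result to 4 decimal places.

(1) 1.554 × 0.537 × 1.13 = 0.94298
(2) 1.587 × 0.2418 × 2.851 = 1.09403
(3) 0.8481 × 0.2422 × 5.078 = 1.04307
Highest is cycle (2) at 1.0940 (>1, arbitrage).

1.0940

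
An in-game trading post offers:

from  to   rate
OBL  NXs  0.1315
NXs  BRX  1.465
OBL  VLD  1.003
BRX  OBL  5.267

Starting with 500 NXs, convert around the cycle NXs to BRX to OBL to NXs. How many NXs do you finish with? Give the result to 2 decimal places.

500 NXs × 1.465 = 732.5 BRX
732.5 BRX × 5.267 = 3858.0775 OBL
3858.0775 OBL × 0.1315 = 507.33719125 NXs

507.34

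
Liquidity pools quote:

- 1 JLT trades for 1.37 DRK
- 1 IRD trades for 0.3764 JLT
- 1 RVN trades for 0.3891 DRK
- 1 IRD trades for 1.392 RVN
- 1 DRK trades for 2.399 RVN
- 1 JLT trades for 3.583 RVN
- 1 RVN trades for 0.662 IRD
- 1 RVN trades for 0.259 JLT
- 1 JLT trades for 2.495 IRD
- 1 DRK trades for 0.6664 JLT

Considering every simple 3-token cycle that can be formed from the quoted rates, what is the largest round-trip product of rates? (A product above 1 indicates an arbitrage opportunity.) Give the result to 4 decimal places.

RVN→DRK→JLT→RVN: 0.3891 × 0.6664 × 3.583 = 0.92906
RVN→JLT→IRD→RVN: 0.259 × 2.495 × 1.392 = 0.89952
RVN→IRD→JLT→RVN: 0.662 × 0.3764 × 3.583 = 0.89280
RVN→JLT→DRK→RVN: 0.259 × 1.37 × 2.399 = 0.85124
Maximum is RVN→DRK→JLT→RVN at 0.9291; no arbitrage — every cycle loses value.

0.9291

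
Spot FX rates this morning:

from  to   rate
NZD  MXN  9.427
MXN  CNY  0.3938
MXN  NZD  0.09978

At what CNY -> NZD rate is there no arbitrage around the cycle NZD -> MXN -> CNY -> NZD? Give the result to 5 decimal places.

0.26937

Known legs of the cycle: 9.427 × 0.3938 = 3.7123526
For no arbitrage the full-cycle product must be 1, so the missing rate is 1 / 3.7123526 ≈ 0.2693710.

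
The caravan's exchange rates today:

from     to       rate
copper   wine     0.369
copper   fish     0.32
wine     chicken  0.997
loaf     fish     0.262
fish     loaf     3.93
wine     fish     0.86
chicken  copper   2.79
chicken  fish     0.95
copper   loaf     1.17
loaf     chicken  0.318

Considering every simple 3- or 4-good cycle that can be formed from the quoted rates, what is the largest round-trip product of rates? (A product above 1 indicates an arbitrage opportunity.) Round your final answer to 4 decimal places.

fish→loaf→chicken→fish: 3.93 × 0.318 × 0.95 = 1.18725
fish→loaf→chicken→copper→fish: 3.93 × 0.318 × 2.79 × 0.32 = 1.11577
loaf→chicken→copper→loaf: 0.318 × 2.79 × 1.17 = 1.03805
wine→chicken→copper→wine: 0.997 × 2.79 × 0.369 = 1.02642
Maximum is fish→loaf→chicken→fish at 1.1873; arbitrage exists.

1.1873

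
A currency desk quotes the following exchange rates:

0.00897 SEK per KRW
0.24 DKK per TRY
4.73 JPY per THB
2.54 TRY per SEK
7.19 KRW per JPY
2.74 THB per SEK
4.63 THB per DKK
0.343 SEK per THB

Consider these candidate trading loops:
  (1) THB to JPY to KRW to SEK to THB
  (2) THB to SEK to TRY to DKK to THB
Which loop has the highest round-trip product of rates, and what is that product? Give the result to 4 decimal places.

(1) 4.73 × 7.19 × 0.00897 × 2.74 = 0.83586
(2) 0.343 × 2.54 × 0.24 × 4.63 = 0.96810
Highest is cycle (2) at 0.9681 (≤1, no arbitrage).

0.9681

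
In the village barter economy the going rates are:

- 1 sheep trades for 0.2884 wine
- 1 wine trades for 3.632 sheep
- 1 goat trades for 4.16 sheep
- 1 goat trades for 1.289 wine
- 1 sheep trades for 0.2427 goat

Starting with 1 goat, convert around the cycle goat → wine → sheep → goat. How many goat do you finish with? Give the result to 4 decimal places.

1.1362

1 goat × 1.289 = 1.289 wine
1.289 wine × 3.632 = 4.681648 sheep
4.681648 sheep × 0.2427 = 1.1362359696 goat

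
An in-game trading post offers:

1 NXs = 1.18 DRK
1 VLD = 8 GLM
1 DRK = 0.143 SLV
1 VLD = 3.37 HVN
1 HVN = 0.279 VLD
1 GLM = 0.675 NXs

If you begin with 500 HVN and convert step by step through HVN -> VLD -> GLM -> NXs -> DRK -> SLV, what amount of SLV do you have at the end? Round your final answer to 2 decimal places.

127.11

500 HVN × 0.279 = 139.5 VLD
139.5 VLD × 8 = 1116 GLM
1116 GLM × 0.675 = 753.3 NXs
753.3 NXs × 1.18 = 888.894 DRK
888.894 DRK × 0.143 = 127.111842 SLV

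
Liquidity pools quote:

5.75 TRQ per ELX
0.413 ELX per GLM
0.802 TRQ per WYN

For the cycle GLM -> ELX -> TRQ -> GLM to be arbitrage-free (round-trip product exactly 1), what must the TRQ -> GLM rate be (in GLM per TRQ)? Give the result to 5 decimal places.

Known legs of the cycle: 0.413 × 5.75 = 2.37475
For no arbitrage the full-cycle product must be 1, so the missing rate is 1 / 2.37475 ≈ 0.4210970.

0.42110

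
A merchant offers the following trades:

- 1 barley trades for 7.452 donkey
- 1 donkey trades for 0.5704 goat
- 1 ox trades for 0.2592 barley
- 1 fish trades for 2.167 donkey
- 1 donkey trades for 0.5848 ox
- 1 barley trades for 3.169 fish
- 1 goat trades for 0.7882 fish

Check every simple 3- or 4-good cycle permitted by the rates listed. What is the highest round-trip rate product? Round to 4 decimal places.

barley→donkey→ox→barley: 7.452 × 0.5848 × 0.2592 = 1.12958
barley→fish→donkey→ox→barley: 3.169 × 2.167 × 0.5848 × 0.2592 = 1.04093
goat→fish→donkey→goat: 0.7882 × 2.167 × 0.5704 = 0.97426
Maximum is barley→donkey→ox→barley at 1.1296; arbitrage exists.

1.1296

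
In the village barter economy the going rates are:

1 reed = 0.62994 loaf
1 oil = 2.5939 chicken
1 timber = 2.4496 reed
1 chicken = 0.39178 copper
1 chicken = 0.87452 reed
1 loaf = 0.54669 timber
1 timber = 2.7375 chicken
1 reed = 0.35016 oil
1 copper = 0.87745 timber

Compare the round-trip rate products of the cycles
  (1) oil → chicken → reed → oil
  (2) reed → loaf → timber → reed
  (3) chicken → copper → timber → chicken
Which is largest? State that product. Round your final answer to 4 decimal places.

0.9411

(1) 2.5939 × 0.87452 × 0.35016 = 0.79431
(2) 0.62994 × 0.54669 × 2.4496 = 0.84360
(3) 0.39178 × 0.87745 × 2.7375 = 0.94106
Highest is cycle (3) at 0.9411 (≤1, no arbitrage).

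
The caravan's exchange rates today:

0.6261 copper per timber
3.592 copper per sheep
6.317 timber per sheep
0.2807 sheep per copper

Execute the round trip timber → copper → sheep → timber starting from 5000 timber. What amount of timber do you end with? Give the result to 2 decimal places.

5550.95

5000 timber × 0.6261 = 3130.5 copper
3130.5 copper × 0.2807 = 878.73135 sheep
878.73135 sheep × 6.317 = 5550.94593795 timber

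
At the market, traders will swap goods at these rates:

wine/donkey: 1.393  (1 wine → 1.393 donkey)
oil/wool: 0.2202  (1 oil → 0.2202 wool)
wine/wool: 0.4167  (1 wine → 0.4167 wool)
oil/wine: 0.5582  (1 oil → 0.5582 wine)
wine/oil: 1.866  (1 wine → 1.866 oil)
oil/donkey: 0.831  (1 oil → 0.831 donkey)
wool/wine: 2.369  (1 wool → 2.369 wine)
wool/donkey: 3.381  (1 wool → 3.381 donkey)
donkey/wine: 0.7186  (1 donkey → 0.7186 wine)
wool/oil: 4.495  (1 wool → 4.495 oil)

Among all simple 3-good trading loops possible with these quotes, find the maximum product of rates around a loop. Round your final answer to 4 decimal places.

1.1143

donkey→wine→oil→donkey: 0.7186 × 1.866 × 0.831 = 1.11429
wool→oil→wine→wool: 4.495 × 0.5582 × 0.4167 = 1.04555
donkey→wine→wool→donkey: 0.7186 × 0.4167 × 3.381 = 1.01241
wool→wine→oil→wool: 2.369 × 1.866 × 0.2202 = 0.97341
Maximum is donkey→wine→oil→donkey at 1.1143; arbitrage exists.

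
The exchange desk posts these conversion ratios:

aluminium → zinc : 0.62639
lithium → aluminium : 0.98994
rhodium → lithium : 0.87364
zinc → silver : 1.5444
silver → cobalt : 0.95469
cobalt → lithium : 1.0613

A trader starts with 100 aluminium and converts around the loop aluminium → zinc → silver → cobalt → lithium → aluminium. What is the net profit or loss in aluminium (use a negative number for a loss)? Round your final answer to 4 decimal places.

-2.9682

100 aluminium × 0.62639 = 62.639 zinc
62.639 zinc × 1.5444 = 96.7396716 silver
96.7396716 silver × 0.95469 = 92.356397079804 cobalt
92.356397079804 cobalt × 1.0613 = 98.0178442207959852 lithium
98.0178442207959852 lithium × 0.98994 = 97.031784707934777588888 aluminium
Net change: 97.031784707934777588888 − 100 = -2.968215292065222411112 aluminium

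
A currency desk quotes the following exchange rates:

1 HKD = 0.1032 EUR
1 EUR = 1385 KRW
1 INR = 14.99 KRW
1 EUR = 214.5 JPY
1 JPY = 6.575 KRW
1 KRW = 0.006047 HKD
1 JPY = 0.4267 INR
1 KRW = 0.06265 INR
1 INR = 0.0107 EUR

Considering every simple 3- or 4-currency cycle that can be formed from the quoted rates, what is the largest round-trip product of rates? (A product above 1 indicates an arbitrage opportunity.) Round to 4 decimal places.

JPY→INR→EUR→JPY: 0.4267 × 0.0107 × 214.5 = 0.97934
KRW→INR→EUR→JPY→KRW: 0.06265 × 0.0107 × 214.5 × 6.575 = 0.94543
KRW→INR→EUR→KRW: 0.06265 × 0.0107 × 1385 = 0.92844
KRW→HKD→EUR→JPY→KRW: 0.006047 × 0.1032 × 214.5 × 6.575 = 0.88012
KRW→HKD→EUR→KRW: 0.006047 × 0.1032 × 1385 = 0.86431
Maximum is JPY→INR→EUR→JPY at 0.9793; no arbitrage — every cycle loses value.

0.9793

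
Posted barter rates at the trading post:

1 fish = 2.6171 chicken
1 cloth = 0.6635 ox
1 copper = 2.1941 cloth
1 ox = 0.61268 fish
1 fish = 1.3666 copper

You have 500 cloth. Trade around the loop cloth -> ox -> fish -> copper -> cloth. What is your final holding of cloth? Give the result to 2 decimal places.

609.46

500 cloth × 0.6635 = 331.75 ox
331.75 ox × 0.61268 = 203.25659 fish
203.25659 fish × 1.3666 = 277.770455894 copper
277.770455894 copper × 2.1941 = 609.4561572770254 cloth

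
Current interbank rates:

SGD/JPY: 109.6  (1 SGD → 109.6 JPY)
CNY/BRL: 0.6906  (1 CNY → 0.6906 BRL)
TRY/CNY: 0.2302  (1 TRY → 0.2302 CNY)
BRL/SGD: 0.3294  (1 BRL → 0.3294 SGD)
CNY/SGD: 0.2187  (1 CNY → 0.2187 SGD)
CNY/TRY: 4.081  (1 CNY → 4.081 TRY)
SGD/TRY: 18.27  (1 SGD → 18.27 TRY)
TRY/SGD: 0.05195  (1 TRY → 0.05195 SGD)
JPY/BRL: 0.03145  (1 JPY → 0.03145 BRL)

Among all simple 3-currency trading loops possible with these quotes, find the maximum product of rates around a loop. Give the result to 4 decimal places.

BRL→SGD→JPY→BRL: 0.3294 × 109.6 × 0.03145 = 1.13542
CNY→SGD→TRY→CNY: 0.2187 × 18.27 × 0.2302 = 0.91980
Maximum is BRL→SGD→JPY→BRL at 1.1354; arbitrage exists.

1.1354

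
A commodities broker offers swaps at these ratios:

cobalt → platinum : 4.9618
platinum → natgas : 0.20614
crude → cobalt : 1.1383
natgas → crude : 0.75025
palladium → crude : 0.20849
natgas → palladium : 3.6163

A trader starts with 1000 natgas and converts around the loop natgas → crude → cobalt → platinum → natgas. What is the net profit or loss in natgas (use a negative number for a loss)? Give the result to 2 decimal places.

-126.50

1000 natgas × 0.75025 = 750.25 crude
750.25 crude × 1.1383 = 854.009575 cobalt
854.009575 cobalt × 4.9618 = 4237.424709235 platinum
4237.424709235 platinum × 0.20614 = 873.5027295617029 natgas
Net change: 873.5027295617029 − 1000 = -126.4972704382971 natgas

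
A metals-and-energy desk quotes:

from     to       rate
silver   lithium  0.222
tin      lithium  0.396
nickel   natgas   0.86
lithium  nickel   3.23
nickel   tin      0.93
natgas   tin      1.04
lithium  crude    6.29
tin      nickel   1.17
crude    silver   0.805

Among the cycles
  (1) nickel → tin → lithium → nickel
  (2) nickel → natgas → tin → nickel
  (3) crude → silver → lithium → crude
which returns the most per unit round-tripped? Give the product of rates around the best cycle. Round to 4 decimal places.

(1) 0.93 × 0.396 × 3.23 = 1.18954
(2) 0.86 × 1.04 × 1.17 = 1.04645
(3) 0.805 × 0.222 × 6.29 = 1.12409
Highest is cycle (1) at 1.1895 (>1, arbitrage).

1.1895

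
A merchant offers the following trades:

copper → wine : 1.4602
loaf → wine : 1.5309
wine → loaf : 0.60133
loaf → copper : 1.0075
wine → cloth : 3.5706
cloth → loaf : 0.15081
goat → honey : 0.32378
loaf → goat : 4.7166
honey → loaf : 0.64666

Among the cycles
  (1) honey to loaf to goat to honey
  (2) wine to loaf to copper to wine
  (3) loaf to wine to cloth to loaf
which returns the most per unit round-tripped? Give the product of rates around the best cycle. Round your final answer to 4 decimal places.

0.9875

(1) 0.64666 × 4.7166 × 0.32378 = 0.98754
(2) 0.60133 × 1.0075 × 1.4602 = 0.88465
(3) 1.5309 × 3.5706 × 0.15081 = 0.82436
Highest is cycle (1) at 0.9875 (≤1, no arbitrage).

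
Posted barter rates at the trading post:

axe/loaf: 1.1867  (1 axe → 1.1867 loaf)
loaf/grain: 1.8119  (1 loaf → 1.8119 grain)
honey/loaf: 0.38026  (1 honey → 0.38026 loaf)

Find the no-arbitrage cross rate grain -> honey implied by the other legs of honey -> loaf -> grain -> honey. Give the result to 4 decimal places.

Known legs of the cycle: 0.38026 × 1.8119 = 0.688993094
For no arbitrage the full-cycle product must be 1, so the missing rate is 1 / 0.688993094 ≈ 1.451393.

1.4514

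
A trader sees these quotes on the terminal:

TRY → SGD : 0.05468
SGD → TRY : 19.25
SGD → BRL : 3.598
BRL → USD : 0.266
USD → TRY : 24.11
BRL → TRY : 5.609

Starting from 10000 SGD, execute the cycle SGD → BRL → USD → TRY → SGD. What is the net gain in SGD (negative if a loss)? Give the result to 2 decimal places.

10000 SGD × 3.598 = 35980 BRL
35980 BRL × 0.266 = 9570.68 USD
9570.68 USD × 24.11 = 230749.0948 TRY
230749.0948 TRY × 0.05468 = 12617.360503664 SGD
Net change: 12617.360503664 − 10000 = 2617.360503664 SGD

2617.36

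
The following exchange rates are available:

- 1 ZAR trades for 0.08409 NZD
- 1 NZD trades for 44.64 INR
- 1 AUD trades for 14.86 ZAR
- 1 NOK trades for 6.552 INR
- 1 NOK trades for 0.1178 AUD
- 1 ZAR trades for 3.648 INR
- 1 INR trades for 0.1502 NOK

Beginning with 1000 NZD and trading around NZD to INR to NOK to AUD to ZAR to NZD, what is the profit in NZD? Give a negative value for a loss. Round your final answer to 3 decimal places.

-13.033

1000 NZD × 44.64 = 44640 INR
44640 INR × 0.1502 = 6704.928 NOK
6704.928 NOK × 0.1178 = 789.8405184 AUD
789.8405184 AUD × 14.86 = 11737.030103424 ZAR
11737.030103424 ZAR × 0.08409 = 986.96686139692416 NZD
Net change: 986.96686139692416 − 1000 = -13.03313860307584 NZD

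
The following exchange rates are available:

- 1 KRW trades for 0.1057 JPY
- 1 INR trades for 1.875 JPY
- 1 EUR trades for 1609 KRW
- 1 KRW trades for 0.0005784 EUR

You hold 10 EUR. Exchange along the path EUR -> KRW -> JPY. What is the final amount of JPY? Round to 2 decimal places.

10 EUR × 1609 = 16090 KRW
16090 KRW × 0.1057 = 1700.713 JPY

1700.71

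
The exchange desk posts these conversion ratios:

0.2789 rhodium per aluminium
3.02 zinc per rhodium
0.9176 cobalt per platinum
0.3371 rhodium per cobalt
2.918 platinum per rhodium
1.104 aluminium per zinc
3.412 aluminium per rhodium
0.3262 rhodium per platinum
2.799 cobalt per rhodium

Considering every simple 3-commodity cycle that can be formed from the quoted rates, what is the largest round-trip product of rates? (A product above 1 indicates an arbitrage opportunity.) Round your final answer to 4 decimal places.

aluminium→rhodium→zinc→aluminium: 0.2789 × 3.02 × 1.104 = 0.92987
cobalt→rhodium→platinum→cobalt: 0.3371 × 2.918 × 0.9176 = 0.90260
Maximum is aluminium→rhodium→zinc→aluminium at 0.9299; no arbitrage — every cycle loses value.

0.9299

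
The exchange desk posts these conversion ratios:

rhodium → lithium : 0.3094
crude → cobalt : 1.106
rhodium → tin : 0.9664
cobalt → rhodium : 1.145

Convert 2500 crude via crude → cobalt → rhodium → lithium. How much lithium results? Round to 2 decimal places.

2500 crude × 1.106 = 2765 cobalt
2765 cobalt × 1.145 = 3165.925 rhodium
3165.925 rhodium × 0.3094 = 979.537195 lithium

979.54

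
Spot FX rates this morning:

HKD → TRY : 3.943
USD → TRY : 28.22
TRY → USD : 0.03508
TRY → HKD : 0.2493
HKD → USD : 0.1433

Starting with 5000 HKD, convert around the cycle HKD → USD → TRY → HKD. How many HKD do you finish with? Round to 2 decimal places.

5040.75

5000 HKD × 0.1433 = 716.5 USD
716.5 USD × 28.22 = 20219.63 TRY
20219.63 TRY × 0.2493 = 5040.753759 HKD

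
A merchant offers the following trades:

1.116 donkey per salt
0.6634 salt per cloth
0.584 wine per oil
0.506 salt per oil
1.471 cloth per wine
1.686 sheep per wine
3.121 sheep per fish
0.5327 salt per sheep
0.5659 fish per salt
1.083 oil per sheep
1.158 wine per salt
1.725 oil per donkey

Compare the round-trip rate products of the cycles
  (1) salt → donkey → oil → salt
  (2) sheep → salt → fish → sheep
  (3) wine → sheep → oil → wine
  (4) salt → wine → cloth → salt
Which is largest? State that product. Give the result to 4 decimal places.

(1) 1.116 × 1.725 × 0.506 = 0.97410
(2) 0.5327 × 0.5659 × 3.121 = 0.94084
(3) 1.686 × 1.083 × 0.584 = 1.06635
(4) 1.158 × 1.471 × 0.6634 = 1.13005
Highest is cycle (4) at 1.1300 (>1, arbitrage).

1.1300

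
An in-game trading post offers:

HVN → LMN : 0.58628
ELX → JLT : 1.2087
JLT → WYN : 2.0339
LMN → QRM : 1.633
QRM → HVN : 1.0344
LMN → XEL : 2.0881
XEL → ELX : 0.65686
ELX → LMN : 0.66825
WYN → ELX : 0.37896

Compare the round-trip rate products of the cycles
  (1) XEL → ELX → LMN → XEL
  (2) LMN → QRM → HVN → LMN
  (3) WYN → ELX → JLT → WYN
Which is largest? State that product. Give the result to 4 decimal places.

0.9903

(1) 0.65686 × 0.66825 × 2.0881 = 0.91656
(2) 1.633 × 1.0344 × 0.58628 = 0.99033
(3) 0.37896 × 1.2087 × 2.0339 = 0.93163
Highest is cycle (2) at 0.9903 (≤1, no arbitrage).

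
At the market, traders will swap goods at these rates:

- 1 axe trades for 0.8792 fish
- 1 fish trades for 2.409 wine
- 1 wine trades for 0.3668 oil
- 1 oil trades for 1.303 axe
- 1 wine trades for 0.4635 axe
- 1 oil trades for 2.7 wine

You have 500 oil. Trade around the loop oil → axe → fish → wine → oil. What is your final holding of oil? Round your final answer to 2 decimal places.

500 oil × 1.303 = 651.5 axe
651.5 axe × 0.8792 = 572.7988 fish
572.7988 fish × 2.409 = 1379.8723092 wine
1379.8723092 wine × 0.3668 = 506.13716301456 oil

506.14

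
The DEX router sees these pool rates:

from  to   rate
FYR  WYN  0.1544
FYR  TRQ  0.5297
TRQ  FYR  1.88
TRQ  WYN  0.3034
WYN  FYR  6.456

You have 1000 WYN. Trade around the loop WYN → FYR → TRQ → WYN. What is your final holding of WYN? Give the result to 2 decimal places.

1037.55

1000 WYN × 6.456 = 6456 FYR
6456 FYR × 0.5297 = 3419.7432 TRQ
3419.7432 TRQ × 0.3034 = 1037.55008688 WYN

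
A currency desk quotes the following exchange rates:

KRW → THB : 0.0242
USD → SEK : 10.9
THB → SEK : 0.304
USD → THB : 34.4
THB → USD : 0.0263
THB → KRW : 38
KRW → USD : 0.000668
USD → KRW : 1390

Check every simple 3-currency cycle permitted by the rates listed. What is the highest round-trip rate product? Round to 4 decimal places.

0.8847

KRW→THB→USD→KRW: 0.0242 × 0.0263 × 1390 = 0.88468
KRW→USD→THB→KRW: 0.000668 × 34.4 × 38 = 0.87321
Maximum is KRW→THB→USD→KRW at 0.8847; no arbitrage — every cycle loses value.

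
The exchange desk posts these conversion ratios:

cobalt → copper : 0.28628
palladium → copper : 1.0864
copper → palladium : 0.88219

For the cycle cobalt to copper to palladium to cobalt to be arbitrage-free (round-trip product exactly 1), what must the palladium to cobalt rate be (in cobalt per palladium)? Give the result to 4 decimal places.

Known legs of the cycle: 0.28628 × 0.88219 = 0.2525533532
For no arbitrage the full-cycle product must be 1, so the missing rate is 1 / 0.2525533532 ≈ 3.959559.

3.9596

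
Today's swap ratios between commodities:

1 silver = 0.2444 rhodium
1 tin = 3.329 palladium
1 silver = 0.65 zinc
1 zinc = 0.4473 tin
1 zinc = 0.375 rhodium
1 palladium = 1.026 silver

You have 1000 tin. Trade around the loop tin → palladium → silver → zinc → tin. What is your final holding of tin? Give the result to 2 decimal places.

993.06

1000 tin × 3.329 = 3329 palladium
3329 palladium × 1.026 = 3415.554 silver
3415.554 silver × 0.65 = 2220.1101 zinc
2220.1101 zinc × 0.4473 = 993.05524773 tin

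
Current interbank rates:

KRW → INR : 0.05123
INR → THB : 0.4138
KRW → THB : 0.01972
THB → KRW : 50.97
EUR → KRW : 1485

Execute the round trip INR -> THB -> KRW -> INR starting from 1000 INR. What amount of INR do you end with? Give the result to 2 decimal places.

1080.51

1000 INR × 0.4138 = 413.8 THB
413.8 THB × 50.97 = 21091.386 KRW
21091.386 KRW × 0.05123 = 1080.51170478 INR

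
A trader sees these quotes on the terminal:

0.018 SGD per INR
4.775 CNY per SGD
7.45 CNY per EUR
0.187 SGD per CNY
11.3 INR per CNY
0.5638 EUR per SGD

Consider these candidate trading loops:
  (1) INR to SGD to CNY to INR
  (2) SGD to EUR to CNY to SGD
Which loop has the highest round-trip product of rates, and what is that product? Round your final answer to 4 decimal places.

(1) 0.018 × 4.775 × 11.3 = 0.97124
(2) 0.5638 × 7.45 × 0.187 = 0.78546
Highest is cycle (1) at 0.9712 (≤1, no arbitrage).

0.9712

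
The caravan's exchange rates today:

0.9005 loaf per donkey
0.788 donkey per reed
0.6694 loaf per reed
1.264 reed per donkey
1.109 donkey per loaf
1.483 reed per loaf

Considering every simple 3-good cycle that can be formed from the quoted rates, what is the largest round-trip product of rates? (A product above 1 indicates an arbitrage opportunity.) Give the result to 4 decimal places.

1.0523

donkey→loaf→reed→donkey: 0.9005 × 1.483 × 0.788 = 1.05233
donkey→reed→loaf→donkey: 1.264 × 0.6694 × 1.109 = 0.93835
Maximum is donkey→loaf→reed→donkey at 1.0523; arbitrage exists.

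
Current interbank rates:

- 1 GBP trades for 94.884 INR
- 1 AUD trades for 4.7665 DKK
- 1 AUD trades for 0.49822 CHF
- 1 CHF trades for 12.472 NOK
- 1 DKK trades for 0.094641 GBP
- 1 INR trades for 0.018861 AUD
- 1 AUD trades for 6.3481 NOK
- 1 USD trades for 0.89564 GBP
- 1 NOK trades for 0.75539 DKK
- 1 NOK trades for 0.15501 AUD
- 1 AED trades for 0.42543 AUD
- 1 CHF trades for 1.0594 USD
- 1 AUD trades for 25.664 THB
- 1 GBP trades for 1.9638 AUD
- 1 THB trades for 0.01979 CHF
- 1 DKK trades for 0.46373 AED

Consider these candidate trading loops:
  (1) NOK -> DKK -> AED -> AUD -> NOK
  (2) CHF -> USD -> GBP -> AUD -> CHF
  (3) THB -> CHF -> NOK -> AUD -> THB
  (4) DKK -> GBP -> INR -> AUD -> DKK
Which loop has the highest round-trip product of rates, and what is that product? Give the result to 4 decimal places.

0.9819

(1) 0.75539 × 0.46373 × 0.42543 × 6.3481 = 0.94604
(2) 1.0594 × 0.89564 × 1.9638 × 0.49822 = 0.92835
(3) 0.01979 × 12.472 × 0.15501 × 25.664 = 0.98190
(4) 0.094641 × 94.884 × 0.018861 × 4.7665 = 0.80730
Highest is cycle (3) at 0.9819 (≤1, no arbitrage).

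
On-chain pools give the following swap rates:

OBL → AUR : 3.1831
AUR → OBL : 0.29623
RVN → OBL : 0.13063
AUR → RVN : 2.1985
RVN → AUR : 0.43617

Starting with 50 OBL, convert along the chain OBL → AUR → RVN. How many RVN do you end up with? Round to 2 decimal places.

349.90

50 OBL × 3.1831 = 159.155 AUR
159.155 AUR × 2.1985 = 349.9022675 RVN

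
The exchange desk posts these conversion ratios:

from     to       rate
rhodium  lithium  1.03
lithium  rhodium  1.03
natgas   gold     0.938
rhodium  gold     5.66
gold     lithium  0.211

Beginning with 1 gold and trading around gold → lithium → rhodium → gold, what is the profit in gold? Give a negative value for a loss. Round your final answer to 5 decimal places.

1 gold × 0.211 = 0.211 lithium
0.211 lithium × 1.03 = 0.21733 rhodium
0.21733 rhodium × 5.66 = 1.2300878 gold
Net change: 1.2300878 − 1 = 0.2300878 gold

0.23009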